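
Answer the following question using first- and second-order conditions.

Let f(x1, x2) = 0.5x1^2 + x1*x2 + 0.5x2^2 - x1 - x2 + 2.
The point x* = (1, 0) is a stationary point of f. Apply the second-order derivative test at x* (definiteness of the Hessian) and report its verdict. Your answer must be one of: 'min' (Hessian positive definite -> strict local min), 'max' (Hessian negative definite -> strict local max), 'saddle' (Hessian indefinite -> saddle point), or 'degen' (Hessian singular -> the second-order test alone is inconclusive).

Compute the Hessian H = grad^2 f:
  H = [[1, 1], [1, 1]]
Verify stationarity: grad f(x*) = H x* + g = (0, 0).
Eigenvalues of H: 0, 2.
H has a zero eigenvalue (singular; positive semidefinite but not definite), so H is neither positive definite, negative definite, nor indefinite. The second-order test alone is inconclusive -> degen.
(Indeed, f is constant along the null direction of H through x*, so x* is not a strict local extremum.)

degen


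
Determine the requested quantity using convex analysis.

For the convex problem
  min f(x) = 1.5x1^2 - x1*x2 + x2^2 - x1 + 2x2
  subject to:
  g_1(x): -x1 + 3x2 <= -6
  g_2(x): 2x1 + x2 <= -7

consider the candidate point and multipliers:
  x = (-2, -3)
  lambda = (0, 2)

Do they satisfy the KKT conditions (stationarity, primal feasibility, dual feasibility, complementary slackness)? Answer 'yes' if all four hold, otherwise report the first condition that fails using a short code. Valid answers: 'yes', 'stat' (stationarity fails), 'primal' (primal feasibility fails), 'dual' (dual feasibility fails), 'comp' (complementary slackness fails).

Gradient of f: grad f(x) = Q x + c = (-4, -2)
Constraint values g_i(x) = a_i^T x - b_i:
  g_1((-2, -3)) = -1
  g_2((-2, -3)) = 0
Stationarity residual: grad f(x) + sum_i lambda_i a_i = (0, 0)
  -> stationarity OK
Primal feasibility (all g_i <= 0): OK
Dual feasibility (all lambda_i >= 0): OK
Complementary slackness (lambda_i * g_i(x) = 0 for all i): OK

Verdict: yes, KKT holds.

yes


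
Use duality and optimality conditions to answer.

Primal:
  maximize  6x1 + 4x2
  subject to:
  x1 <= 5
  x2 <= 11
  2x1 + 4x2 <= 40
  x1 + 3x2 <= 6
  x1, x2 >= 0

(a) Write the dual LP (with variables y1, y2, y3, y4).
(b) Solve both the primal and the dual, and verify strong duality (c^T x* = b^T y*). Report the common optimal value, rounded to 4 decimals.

The standard primal-dual pair for 'max c^T x s.t. A x <= b, x >= 0' is:
  Dual:  min b^T y  s.t.  A^T y >= c,  y >= 0.

So the dual LP is:
  minimize  5y1 + 11y2 + 40y3 + 6y4
  subject to:
    y1 + 2y3 + y4 >= 6
    y2 + 4y3 + 3y4 >= 4
    y1, y2, y3, y4 >= 0

Solving the primal: x* = (5, 0.3333).
  primal value c^T x* = 31.3333.
Solving the dual: y* = (4.6667, 0, 0, 1.3333).
  dual value b^T y* = 31.3333.
Strong duality: c^T x* = b^T y*. Confirmed.

31.3333


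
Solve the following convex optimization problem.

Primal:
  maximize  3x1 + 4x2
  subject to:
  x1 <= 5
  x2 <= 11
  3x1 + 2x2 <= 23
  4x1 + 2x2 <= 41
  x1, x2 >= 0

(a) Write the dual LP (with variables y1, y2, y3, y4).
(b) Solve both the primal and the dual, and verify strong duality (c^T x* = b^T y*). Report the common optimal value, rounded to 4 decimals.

The standard primal-dual pair for 'max c^T x s.t. A x <= b, x >= 0' is:
  Dual:  min b^T y  s.t.  A^T y >= c,  y >= 0.

So the dual LP is:
  minimize  5y1 + 11y2 + 23y3 + 41y4
  subject to:
    y1 + 3y3 + 4y4 >= 3
    y2 + 2y3 + 2y4 >= 4
    y1, y2, y3, y4 >= 0

Solving the primal: x* = (0.3333, 11).
  primal value c^T x* = 45.
Solving the dual: y* = (0, 2, 1, 0).
  dual value b^T y* = 45.
Strong duality: c^T x* = b^T y*. Confirmed.

45


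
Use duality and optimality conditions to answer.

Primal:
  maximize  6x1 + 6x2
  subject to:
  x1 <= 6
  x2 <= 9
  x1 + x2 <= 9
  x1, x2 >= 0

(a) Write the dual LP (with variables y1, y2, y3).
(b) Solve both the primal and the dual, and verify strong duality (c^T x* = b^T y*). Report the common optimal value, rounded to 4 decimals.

The standard primal-dual pair for 'max c^T x s.t. A x <= b, x >= 0' is:
  Dual:  min b^T y  s.t.  A^T y >= c,  y >= 0.

So the dual LP is:
  minimize  6y1 + 9y2 + 9y3
  subject to:
    y1 + y3 >= 6
    y2 + y3 >= 6
    y1, y2, y3 >= 0

Solving the primal: x* = (0, 9).
  primal value c^T x* = 54.
Solving the dual: y* = (0, 0, 6).
  dual value b^T y* = 54.
Strong duality: c^T x* = b^T y*. Confirmed.

54


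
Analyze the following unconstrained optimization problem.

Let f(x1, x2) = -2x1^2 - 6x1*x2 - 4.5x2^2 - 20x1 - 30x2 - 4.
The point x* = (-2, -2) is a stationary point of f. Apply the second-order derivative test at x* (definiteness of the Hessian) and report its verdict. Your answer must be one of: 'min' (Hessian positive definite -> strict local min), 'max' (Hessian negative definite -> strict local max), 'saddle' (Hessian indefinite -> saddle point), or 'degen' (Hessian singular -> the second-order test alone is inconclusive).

Compute the Hessian H = grad^2 f:
  H = [[-4, -6], [-6, -9]]
Verify stationarity: grad f(x*) = H x* + g = (0, 0).
Eigenvalues of H: -13, 0.
H has a zero eigenvalue (singular; negative semidefinite but not definite), so H is neither positive definite, negative definite, nor indefinite. The second-order test alone is inconclusive -> degen.
(Indeed, f is constant along the null direction of H through x*, so x* is not a strict local extremum.)

degen


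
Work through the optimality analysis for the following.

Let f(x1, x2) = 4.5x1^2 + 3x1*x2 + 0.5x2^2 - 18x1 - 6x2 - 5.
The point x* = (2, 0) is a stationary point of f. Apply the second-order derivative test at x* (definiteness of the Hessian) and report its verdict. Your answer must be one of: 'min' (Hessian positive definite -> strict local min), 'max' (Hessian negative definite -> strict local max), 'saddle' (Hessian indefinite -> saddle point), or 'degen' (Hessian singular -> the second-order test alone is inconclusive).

Compute the Hessian H = grad^2 f:
  H = [[9, 3], [3, 1]]
Verify stationarity: grad f(x*) = H x* + g = (0, 0).
Eigenvalues of H: 0, 10.
H has a zero eigenvalue (singular; positive semidefinite but not definite), so H is neither positive definite, negative definite, nor indefinite. The second-order test alone is inconclusive -> degen.
(Indeed, f is constant along the null direction of H through x*, so x* is not a strict local extremum.)

degen


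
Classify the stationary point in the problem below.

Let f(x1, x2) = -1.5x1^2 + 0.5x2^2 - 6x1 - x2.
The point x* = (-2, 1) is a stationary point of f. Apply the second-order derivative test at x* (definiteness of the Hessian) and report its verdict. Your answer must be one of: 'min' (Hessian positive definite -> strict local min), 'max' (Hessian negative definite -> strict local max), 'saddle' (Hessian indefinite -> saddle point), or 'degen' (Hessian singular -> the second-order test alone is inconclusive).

Compute the Hessian H = grad^2 f:
  H = [[-3, 0], [0, 1]]
Verify stationarity: grad f(x*) = H x* + g = (0, 0).
Eigenvalues of H: -3, 1.
Eigenvalues have mixed signs, so H is indefinite -> x* is a saddle point.

saddle


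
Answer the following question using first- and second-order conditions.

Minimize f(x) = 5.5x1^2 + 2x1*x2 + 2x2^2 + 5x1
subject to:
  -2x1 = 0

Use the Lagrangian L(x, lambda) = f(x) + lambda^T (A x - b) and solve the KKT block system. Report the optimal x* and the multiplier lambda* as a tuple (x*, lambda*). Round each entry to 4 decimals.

Form the Lagrangian:
  L(x, lambda) = (1/2) x^T Q x + c^T x + lambda^T (A x - b)
Stationarity (grad_x L = 0): Q x + c + A^T lambda = 0.
Primal feasibility: A x = b.

This gives the KKT block system:
  [ Q   A^T ] [ x     ]   [-c ]
  [ A    0  ] [ lambda ] = [ b ]

Solving the linear system:
  x*      = (0, 0)
  lambda* = (2.5)
  f(x*)   = 0

x* = (0, 0), lambda* = (2.5)


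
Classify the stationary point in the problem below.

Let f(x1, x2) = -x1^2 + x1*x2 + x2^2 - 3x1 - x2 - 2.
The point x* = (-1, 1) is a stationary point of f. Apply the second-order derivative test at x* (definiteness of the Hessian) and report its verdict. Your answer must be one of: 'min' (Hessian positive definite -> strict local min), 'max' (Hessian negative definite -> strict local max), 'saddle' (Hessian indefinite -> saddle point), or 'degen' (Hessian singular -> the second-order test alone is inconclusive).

Compute the Hessian H = grad^2 f:
  H = [[-2, 1], [1, 2]]
Verify stationarity: grad f(x*) = H x* + g = (0, 0).
Eigenvalues of H: -2.2361, 2.2361.
Eigenvalues have mixed signs, so H is indefinite -> x* is a saddle point.

saddle


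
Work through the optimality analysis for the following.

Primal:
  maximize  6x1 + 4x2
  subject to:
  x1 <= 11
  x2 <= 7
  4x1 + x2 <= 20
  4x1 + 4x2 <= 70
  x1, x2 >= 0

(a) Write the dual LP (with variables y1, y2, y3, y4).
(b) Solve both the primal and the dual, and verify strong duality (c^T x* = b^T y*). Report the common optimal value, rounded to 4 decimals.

The standard primal-dual pair for 'max c^T x s.t. A x <= b, x >= 0' is:
  Dual:  min b^T y  s.t.  A^T y >= c,  y >= 0.

So the dual LP is:
  minimize  11y1 + 7y2 + 20y3 + 70y4
  subject to:
    y1 + 4y3 + 4y4 >= 6
    y2 + y3 + 4y4 >= 4
    y1, y2, y3, y4 >= 0

Solving the primal: x* = (3.25, 7).
  primal value c^T x* = 47.5.
Solving the dual: y* = (0, 2.5, 1.5, 0).
  dual value b^T y* = 47.5.
Strong duality: c^T x* = b^T y*. Confirmed.

47.5


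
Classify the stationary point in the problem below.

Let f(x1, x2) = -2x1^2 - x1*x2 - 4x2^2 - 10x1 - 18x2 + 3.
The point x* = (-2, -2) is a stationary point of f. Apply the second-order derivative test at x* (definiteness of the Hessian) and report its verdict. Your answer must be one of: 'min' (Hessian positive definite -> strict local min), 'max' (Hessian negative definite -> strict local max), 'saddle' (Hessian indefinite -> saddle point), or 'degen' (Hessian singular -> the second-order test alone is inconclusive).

Compute the Hessian H = grad^2 f:
  H = [[-4, -1], [-1, -8]]
Verify stationarity: grad f(x*) = H x* + g = (0, 0).
Eigenvalues of H: -8.2361, -3.7639.
Both eigenvalues < 0, so H is negative definite -> x* is a strict local max.

max


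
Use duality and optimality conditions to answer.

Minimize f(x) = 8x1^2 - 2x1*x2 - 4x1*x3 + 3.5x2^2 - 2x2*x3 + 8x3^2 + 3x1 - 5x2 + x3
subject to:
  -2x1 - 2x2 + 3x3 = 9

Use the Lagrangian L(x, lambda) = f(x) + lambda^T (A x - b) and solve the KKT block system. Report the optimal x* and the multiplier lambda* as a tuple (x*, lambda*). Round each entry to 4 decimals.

Form the Lagrangian:
  L(x, lambda) = (1/2) x^T Q x + c^T x + lambda^T (A x - b)
Stationarity (grad_x L = 0): Q x + c + A^T lambda = 0.
Primal feasibility: A x = b.

This gives the KKT block system:
  [ Q   A^T ] [ x     ]   [-c ]
  [ A    0  ] [ lambda ] = [ b ]

Solving the linear system:
  x*      = (-1.2203, -1.7747, 1.0033)
  lambda* = (-8.4945)
  f(x*)   = 41.3332

x* = (-1.2203, -1.7747, 1.0033), lambda* = (-8.4945)


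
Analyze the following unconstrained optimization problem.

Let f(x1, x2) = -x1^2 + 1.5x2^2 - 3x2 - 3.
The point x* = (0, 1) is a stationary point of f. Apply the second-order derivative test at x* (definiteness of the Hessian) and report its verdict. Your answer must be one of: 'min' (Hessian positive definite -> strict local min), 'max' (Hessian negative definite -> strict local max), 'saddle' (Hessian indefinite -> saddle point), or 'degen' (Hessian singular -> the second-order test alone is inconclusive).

Compute the Hessian H = grad^2 f:
  H = [[-2, 0], [0, 3]]
Verify stationarity: grad f(x*) = H x* + g = (0, 0).
Eigenvalues of H: -2, 3.
Eigenvalues have mixed signs, so H is indefinite -> x* is a saddle point.

saddle


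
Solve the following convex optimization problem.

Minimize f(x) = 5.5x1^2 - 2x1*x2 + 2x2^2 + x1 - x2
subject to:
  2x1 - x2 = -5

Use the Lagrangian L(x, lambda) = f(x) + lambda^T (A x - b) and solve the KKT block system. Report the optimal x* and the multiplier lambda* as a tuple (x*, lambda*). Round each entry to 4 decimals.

Form the Lagrangian:
  L(x, lambda) = (1/2) x^T Q x + c^T x + lambda^T (A x - b)
Stationarity (grad_x L = 0): Q x + c + A^T lambda = 0.
Primal feasibility: A x = b.

This gives the KKT block system:
  [ Q   A^T ] [ x     ]   [-c ]
  [ A    0  ] [ lambda ] = [ b ]

Solving the linear system:
  x*      = (-1.5263, 1.9474)
  lambda* = (9.8421)
  f(x*)   = 22.8684

x* = (-1.5263, 1.9474), lambda* = (9.8421)


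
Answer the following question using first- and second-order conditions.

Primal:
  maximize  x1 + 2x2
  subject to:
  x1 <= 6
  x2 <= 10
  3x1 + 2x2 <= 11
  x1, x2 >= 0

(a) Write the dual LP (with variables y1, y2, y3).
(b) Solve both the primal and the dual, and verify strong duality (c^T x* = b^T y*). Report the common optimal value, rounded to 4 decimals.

The standard primal-dual pair for 'max c^T x s.t. A x <= b, x >= 0' is:
  Dual:  min b^T y  s.t.  A^T y >= c,  y >= 0.

So the dual LP is:
  minimize  6y1 + 10y2 + 11y3
  subject to:
    y1 + 3y3 >= 1
    y2 + 2y3 >= 2
    y1, y2, y3 >= 0

Solving the primal: x* = (0, 5.5).
  primal value c^T x* = 11.
Solving the dual: y* = (0, 0, 1).
  dual value b^T y* = 11.
Strong duality: c^T x* = b^T y*. Confirmed.

11


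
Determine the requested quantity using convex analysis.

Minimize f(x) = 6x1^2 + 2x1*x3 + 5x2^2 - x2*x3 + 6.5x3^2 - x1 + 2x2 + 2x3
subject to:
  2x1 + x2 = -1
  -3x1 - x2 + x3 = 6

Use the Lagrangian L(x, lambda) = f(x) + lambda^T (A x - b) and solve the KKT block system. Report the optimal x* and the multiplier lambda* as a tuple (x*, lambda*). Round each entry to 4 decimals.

Form the Lagrangian:
  L(x, lambda) = (1/2) x^T Q x + c^T x + lambda^T (A x - b)
Stationarity (grad_x L = 0): Q x + c + A^T lambda = 0.
Primal feasibility: A x = b.

This gives the KKT block system:
  [ Q   A^T ] [ x     ]   [-c ]
  [ A    0  ] [ lambda ] = [ b ]

Solving the linear system:
  x*      = (-1.411, 1.8219, 3.589)
  lambda* = (-60.6438, -44.0137)
  f(x*)   = 107.8356

x* = (-1.411, 1.8219, 3.589), lambda* = (-60.6438, -44.0137)


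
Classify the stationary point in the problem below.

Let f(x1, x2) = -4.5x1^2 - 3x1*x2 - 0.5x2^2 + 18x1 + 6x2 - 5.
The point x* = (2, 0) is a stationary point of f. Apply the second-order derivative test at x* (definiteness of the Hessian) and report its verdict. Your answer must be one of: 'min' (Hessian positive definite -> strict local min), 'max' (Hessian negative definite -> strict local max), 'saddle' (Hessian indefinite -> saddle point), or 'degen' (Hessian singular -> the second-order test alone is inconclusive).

Compute the Hessian H = grad^2 f:
  H = [[-9, -3], [-3, -1]]
Verify stationarity: grad f(x*) = H x* + g = (0, 0).
Eigenvalues of H: -10, 0.
H has a zero eigenvalue (singular; negative semidefinite but not definite), so H is neither positive definite, negative definite, nor indefinite. The second-order test alone is inconclusive -> degen.
(Indeed, f is constant along the null direction of H through x*, so x* is not a strict local extremum.)

degen


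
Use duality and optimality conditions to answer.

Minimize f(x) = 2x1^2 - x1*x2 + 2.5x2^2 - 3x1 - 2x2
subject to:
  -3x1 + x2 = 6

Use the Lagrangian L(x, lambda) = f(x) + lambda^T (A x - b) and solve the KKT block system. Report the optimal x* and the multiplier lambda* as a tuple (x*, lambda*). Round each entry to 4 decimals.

Form the Lagrangian:
  L(x, lambda) = (1/2) x^T Q x + c^T x + lambda^T (A x - b)
Stationarity (grad_x L = 0): Q x + c + A^T lambda = 0.
Primal feasibility: A x = b.

This gives the KKT block system:
  [ Q   A^T ] [ x     ]   [-c ]
  [ A    0  ] [ lambda ] = [ b ]

Solving the linear system:
  x*      = (-1.7442, 0.7674)
  lambda* = (-3.5814)
  f(x*)   = 12.593

x* = (-1.7442, 0.7674), lambda* = (-3.5814)


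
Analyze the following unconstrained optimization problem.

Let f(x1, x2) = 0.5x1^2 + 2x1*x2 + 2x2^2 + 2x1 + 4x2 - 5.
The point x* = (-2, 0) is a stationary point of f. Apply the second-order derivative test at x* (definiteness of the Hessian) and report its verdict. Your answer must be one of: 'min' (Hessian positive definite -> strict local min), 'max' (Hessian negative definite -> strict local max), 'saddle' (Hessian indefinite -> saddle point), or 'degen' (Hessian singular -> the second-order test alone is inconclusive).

Compute the Hessian H = grad^2 f:
  H = [[1, 2], [2, 4]]
Verify stationarity: grad f(x*) = H x* + g = (0, 0).
Eigenvalues of H: 0, 5.
H has a zero eigenvalue (singular; positive semidefinite but not definite), so H is neither positive definite, negative definite, nor indefinite. The second-order test alone is inconclusive -> degen.
(Indeed, f is constant along the null direction of H through x*, so x* is not a strict local extremum.)

degen


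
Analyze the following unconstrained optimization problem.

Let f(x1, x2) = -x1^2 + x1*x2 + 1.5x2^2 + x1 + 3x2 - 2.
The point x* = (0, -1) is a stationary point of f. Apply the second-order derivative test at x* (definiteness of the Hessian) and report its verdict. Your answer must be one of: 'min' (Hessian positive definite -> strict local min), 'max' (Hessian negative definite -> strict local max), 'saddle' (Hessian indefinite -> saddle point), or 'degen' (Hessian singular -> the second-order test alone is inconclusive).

Compute the Hessian H = grad^2 f:
  H = [[-2, 1], [1, 3]]
Verify stationarity: grad f(x*) = H x* + g = (0, 0).
Eigenvalues of H: -2.1926, 3.1926.
Eigenvalues have mixed signs, so H is indefinite -> x* is a saddle point.

saddle


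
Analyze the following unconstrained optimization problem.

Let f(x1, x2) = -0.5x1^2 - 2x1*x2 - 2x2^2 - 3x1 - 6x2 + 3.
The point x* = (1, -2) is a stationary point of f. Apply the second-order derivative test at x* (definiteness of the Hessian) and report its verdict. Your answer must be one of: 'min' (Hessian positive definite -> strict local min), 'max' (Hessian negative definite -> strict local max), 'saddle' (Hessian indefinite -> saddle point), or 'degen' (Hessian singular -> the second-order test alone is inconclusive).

Compute the Hessian H = grad^2 f:
  H = [[-1, -2], [-2, -4]]
Verify stationarity: grad f(x*) = H x* + g = (0, 0).
Eigenvalues of H: -5, 0.
H has a zero eigenvalue (singular; negative semidefinite but not definite), so H is neither positive definite, negative definite, nor indefinite. The second-order test alone is inconclusive -> degen.
(Indeed, f is constant along the null direction of H through x*, so x* is not a strict local extremum.)

degen


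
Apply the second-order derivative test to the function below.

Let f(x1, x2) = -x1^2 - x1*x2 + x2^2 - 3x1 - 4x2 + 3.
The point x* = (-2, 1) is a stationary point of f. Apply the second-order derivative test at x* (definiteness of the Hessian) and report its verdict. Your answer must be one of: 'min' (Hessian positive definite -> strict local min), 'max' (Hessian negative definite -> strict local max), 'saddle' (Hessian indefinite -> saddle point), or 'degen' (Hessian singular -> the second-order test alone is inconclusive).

Compute the Hessian H = grad^2 f:
  H = [[-2, -1], [-1, 2]]
Verify stationarity: grad f(x*) = H x* + g = (0, 0).
Eigenvalues of H: -2.2361, 2.2361.
Eigenvalues have mixed signs, so H is indefinite -> x* is a saddle point.

saddle


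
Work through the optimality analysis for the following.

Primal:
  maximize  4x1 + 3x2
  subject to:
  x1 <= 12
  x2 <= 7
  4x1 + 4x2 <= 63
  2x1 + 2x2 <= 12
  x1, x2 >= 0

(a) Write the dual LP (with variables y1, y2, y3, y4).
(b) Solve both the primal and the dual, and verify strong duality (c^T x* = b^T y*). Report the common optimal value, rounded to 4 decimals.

The standard primal-dual pair for 'max c^T x s.t. A x <= b, x >= 0' is:
  Dual:  min b^T y  s.t.  A^T y >= c,  y >= 0.

So the dual LP is:
  minimize  12y1 + 7y2 + 63y3 + 12y4
  subject to:
    y1 + 4y3 + 2y4 >= 4
    y2 + 4y3 + 2y4 >= 3
    y1, y2, y3, y4 >= 0

Solving the primal: x* = (6, 0).
  primal value c^T x* = 24.
Solving the dual: y* = (0, 0, 0, 2).
  dual value b^T y* = 24.
Strong duality: c^T x* = b^T y*. Confirmed.

24


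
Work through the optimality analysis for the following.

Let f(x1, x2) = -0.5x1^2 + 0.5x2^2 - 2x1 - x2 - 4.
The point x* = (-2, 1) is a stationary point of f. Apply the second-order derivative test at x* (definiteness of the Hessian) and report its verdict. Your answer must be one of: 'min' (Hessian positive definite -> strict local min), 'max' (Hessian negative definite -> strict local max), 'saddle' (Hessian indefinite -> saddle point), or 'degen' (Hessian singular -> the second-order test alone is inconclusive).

Compute the Hessian H = grad^2 f:
  H = [[-1, 0], [0, 1]]
Verify stationarity: grad f(x*) = H x* + g = (0, 0).
Eigenvalues of H: -1, 1.
Eigenvalues have mixed signs, so H is indefinite -> x* is a saddle point.

saddle


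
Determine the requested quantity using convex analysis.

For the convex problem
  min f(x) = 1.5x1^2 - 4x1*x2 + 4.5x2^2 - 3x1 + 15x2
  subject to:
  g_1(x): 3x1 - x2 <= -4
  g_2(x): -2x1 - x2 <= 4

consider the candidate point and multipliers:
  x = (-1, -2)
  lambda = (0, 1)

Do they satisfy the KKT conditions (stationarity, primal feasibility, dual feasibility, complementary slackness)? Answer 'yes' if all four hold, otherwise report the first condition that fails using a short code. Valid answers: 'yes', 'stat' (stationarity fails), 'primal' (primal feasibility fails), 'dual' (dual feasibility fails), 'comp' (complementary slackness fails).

Gradient of f: grad f(x) = Q x + c = (2, 1)
Constraint values g_i(x) = a_i^T x - b_i:
  g_1((-1, -2)) = 3
  g_2((-1, -2)) = 0
Stationarity residual: grad f(x) + sum_i lambda_i a_i = (0, 0)
  -> stationarity OK
Primal feasibility (all g_i <= 0): FAILS
Dual feasibility (all lambda_i >= 0): OK
Complementary slackness (lambda_i * g_i(x) = 0 for all i): OK

Verdict: the first failing condition is primal_feasibility -> primal.

primal


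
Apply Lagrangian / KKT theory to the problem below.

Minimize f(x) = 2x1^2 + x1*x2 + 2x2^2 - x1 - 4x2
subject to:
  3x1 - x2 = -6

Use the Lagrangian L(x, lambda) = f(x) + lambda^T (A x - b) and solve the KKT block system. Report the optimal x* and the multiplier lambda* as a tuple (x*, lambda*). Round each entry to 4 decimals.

Form the Lagrangian:
  L(x, lambda) = (1/2) x^T Q x + c^T x + lambda^T (A x - b)
Stationarity (grad_x L = 0): Q x + c + A^T lambda = 0.
Primal feasibility: A x = b.

This gives the KKT block system:
  [ Q   A^T ] [ x     ]   [-c ]
  [ A    0  ] [ lambda ] = [ b ]

Solving the linear system:
  x*      = (-1.413, 1.7609)
  lambda* = (1.6304)
  f(x*)   = 2.0761

x* = (-1.413, 1.7609), lambda* = (1.6304)


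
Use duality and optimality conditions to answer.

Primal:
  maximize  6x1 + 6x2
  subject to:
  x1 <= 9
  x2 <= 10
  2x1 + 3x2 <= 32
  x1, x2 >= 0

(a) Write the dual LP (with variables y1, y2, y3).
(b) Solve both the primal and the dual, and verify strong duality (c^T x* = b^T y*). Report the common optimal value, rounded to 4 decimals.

The standard primal-dual pair for 'max c^T x s.t. A x <= b, x >= 0' is:
  Dual:  min b^T y  s.t.  A^T y >= c,  y >= 0.

So the dual LP is:
  minimize  9y1 + 10y2 + 32y3
  subject to:
    y1 + 2y3 >= 6
    y2 + 3y3 >= 6
    y1, y2, y3 >= 0

Solving the primal: x* = (9, 4.6667).
  primal value c^T x* = 82.
Solving the dual: y* = (2, 0, 2).
  dual value b^T y* = 82.
Strong duality: c^T x* = b^T y*. Confirmed.

82


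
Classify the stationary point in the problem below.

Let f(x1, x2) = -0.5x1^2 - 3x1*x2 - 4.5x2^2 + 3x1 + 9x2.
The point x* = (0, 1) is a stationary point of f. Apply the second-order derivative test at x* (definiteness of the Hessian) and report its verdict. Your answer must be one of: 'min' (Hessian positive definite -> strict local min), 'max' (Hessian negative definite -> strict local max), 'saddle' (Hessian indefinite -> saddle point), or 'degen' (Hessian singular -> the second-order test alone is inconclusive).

Compute the Hessian H = grad^2 f:
  H = [[-1, -3], [-3, -9]]
Verify stationarity: grad f(x*) = H x* + g = (0, 0).
Eigenvalues of H: -10, 0.
H has a zero eigenvalue (singular; negative semidefinite but not definite), so H is neither positive definite, negative definite, nor indefinite. The second-order test alone is inconclusive -> degen.
(Indeed, f is constant along the null direction of H through x*, so x* is not a strict local extremum.)

degen


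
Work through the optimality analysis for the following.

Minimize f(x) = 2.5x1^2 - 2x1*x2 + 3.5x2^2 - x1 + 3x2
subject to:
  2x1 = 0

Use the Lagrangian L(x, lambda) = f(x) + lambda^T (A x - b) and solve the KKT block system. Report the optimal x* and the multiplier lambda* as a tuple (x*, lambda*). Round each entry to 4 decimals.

Form the Lagrangian:
  L(x, lambda) = (1/2) x^T Q x + c^T x + lambda^T (A x - b)
Stationarity (grad_x L = 0): Q x + c + A^T lambda = 0.
Primal feasibility: A x = b.

This gives the KKT block system:
  [ Q   A^T ] [ x     ]   [-c ]
  [ A    0  ] [ lambda ] = [ b ]

Solving the linear system:
  x*      = (0, -0.4286)
  lambda* = (0.0714)
  f(x*)   = -0.6429

x* = (0, -0.4286), lambda* = (0.0714)


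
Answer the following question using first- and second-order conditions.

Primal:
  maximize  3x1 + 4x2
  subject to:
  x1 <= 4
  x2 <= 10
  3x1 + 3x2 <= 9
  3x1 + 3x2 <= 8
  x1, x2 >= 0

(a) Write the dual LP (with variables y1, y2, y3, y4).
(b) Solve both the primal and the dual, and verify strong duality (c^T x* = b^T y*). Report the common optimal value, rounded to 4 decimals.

The standard primal-dual pair for 'max c^T x s.t. A x <= b, x >= 0' is:
  Dual:  min b^T y  s.t.  A^T y >= c,  y >= 0.

So the dual LP is:
  minimize  4y1 + 10y2 + 9y3 + 8y4
  subject to:
    y1 + 3y3 + 3y4 >= 3
    y2 + 3y3 + 3y4 >= 4
    y1, y2, y3, y4 >= 0

Solving the primal: x* = (0, 2.6667).
  primal value c^T x* = 10.6667.
Solving the dual: y* = (0, 0, 0, 1.3333).
  dual value b^T y* = 10.6667.
Strong duality: c^T x* = b^T y*. Confirmed.

10.6667


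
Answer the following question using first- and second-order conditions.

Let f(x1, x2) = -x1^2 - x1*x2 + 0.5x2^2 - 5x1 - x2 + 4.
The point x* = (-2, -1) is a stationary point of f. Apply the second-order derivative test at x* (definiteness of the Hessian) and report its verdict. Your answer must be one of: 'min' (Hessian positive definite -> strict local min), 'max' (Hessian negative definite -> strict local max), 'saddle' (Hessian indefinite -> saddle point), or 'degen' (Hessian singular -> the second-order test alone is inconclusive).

Compute the Hessian H = grad^2 f:
  H = [[-2, -1], [-1, 1]]
Verify stationarity: grad f(x*) = H x* + g = (0, 0).
Eigenvalues of H: -2.3028, 1.3028.
Eigenvalues have mixed signs, so H is indefinite -> x* is a saddle point.

saddle


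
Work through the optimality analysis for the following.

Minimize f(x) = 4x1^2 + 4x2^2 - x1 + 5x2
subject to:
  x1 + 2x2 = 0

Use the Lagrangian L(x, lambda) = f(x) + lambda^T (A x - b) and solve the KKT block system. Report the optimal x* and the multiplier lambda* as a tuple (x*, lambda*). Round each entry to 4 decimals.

Form the Lagrangian:
  L(x, lambda) = (1/2) x^T Q x + c^T x + lambda^T (A x - b)
Stationarity (grad_x L = 0): Q x + c + A^T lambda = 0.
Primal feasibility: A x = b.

This gives the KKT block system:
  [ Q   A^T ] [ x     ]   [-c ]
  [ A    0  ] [ lambda ] = [ b ]

Solving the linear system:
  x*      = (0.35, -0.175)
  lambda* = (-1.8)
  f(x*)   = -0.6125

x* = (0.35, -0.175), lambda* = (-1.8)


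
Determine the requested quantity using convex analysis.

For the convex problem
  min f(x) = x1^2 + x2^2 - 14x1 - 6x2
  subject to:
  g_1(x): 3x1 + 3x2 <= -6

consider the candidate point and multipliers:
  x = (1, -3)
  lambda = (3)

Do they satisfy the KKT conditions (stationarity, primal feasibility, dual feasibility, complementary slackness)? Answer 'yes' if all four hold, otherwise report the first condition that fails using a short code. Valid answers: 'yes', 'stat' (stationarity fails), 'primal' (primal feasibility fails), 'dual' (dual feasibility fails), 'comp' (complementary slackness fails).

Gradient of f: grad f(x) = Q x + c = (-12, -12)
Constraint values g_i(x) = a_i^T x - b_i:
  g_1((1, -3)) = 0
Stationarity residual: grad f(x) + sum_i lambda_i a_i = (-3, -3)
  -> stationarity FAILS
Primal feasibility (all g_i <= 0): OK
Dual feasibility (all lambda_i >= 0): OK
Complementary slackness (lambda_i * g_i(x) = 0 for all i): OK

Verdict: the first failing condition is stationarity -> stat.

stat


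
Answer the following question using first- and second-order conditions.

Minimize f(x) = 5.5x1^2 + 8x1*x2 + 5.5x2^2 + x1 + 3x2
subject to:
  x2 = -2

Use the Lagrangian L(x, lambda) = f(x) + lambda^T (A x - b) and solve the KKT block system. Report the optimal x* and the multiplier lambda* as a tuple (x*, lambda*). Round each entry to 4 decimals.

Form the Lagrangian:
  L(x, lambda) = (1/2) x^T Q x + c^T x + lambda^T (A x - b)
Stationarity (grad_x L = 0): Q x + c + A^T lambda = 0.
Primal feasibility: A x = b.

This gives the KKT block system:
  [ Q   A^T ] [ x     ]   [-c ]
  [ A    0  ] [ lambda ] = [ b ]

Solving the linear system:
  x*      = (1.3636, -2)
  lambda* = (8.0909)
  f(x*)   = 5.7727

x* = (1.3636, -2), lambda* = (8.0909)


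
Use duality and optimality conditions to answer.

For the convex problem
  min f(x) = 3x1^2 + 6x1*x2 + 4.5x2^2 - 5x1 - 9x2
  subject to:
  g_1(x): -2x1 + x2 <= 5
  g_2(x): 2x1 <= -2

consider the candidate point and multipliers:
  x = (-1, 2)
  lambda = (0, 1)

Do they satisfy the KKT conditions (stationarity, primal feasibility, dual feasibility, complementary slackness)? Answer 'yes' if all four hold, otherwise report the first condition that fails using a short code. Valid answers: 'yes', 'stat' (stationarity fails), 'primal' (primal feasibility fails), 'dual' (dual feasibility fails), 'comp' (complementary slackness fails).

Gradient of f: grad f(x) = Q x + c = (1, 3)
Constraint values g_i(x) = a_i^T x - b_i:
  g_1((-1, 2)) = -1
  g_2((-1, 2)) = 0
Stationarity residual: grad f(x) + sum_i lambda_i a_i = (3, 3)
  -> stationarity FAILS
Primal feasibility (all g_i <= 0): OK
Dual feasibility (all lambda_i >= 0): OK
Complementary slackness (lambda_i * g_i(x) = 0 for all i): OK

Verdict: the first failing condition is stationarity -> stat.

stat


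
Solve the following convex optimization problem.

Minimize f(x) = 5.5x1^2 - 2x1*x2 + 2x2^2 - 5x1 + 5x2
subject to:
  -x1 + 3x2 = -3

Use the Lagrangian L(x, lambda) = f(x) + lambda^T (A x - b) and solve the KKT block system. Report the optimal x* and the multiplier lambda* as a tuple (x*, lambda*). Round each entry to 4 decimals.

Form the Lagrangian:
  L(x, lambda) = (1/2) x^T Q x + c^T x + lambda^T (A x - b)
Stationarity (grad_x L = 0): Q x + c + A^T lambda = 0.
Primal feasibility: A x = b.

This gives the KKT block system:
  [ Q   A^T ] [ x     ]   [-c ]
  [ A    0  ] [ lambda ] = [ b ]

Solving the linear system:
  x*      = (0.2637, -0.9121)
  lambda* = (-0.2747)
  f(x*)   = -3.3516

x* = (0.2637, -0.9121), lambda* = (-0.2747)


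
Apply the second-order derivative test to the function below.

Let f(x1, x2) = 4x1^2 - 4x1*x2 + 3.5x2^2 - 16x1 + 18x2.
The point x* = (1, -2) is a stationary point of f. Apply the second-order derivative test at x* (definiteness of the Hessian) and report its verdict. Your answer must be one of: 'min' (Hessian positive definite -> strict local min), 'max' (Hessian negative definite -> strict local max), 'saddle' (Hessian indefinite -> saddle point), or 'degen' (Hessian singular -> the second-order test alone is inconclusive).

Compute the Hessian H = grad^2 f:
  H = [[8, -4], [-4, 7]]
Verify stationarity: grad f(x*) = H x* + g = (0, 0).
Eigenvalues of H: 3.4689, 11.5311.
Both eigenvalues > 0, so H is positive definite -> x* is a strict local min.

min


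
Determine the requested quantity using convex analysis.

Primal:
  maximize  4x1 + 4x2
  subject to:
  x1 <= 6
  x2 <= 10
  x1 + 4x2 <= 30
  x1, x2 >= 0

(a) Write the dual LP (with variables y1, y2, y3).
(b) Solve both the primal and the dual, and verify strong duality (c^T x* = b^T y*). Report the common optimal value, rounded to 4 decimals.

The standard primal-dual pair for 'max c^T x s.t. A x <= b, x >= 0' is:
  Dual:  min b^T y  s.t.  A^T y >= c,  y >= 0.

So the dual LP is:
  minimize  6y1 + 10y2 + 30y3
  subject to:
    y1 + y3 >= 4
    y2 + 4y3 >= 4
    y1, y2, y3 >= 0

Solving the primal: x* = (6, 6).
  primal value c^T x* = 48.
Solving the dual: y* = (3, 0, 1).
  dual value b^T y* = 48.
Strong duality: c^T x* = b^T y*. Confirmed.

48


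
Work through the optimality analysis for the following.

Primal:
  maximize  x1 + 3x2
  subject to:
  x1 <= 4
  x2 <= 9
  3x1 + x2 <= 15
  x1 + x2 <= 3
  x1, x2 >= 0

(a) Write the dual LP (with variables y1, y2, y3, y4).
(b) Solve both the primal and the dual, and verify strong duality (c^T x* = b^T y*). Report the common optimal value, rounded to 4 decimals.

The standard primal-dual pair for 'max c^T x s.t. A x <= b, x >= 0' is:
  Dual:  min b^T y  s.t.  A^T y >= c,  y >= 0.

So the dual LP is:
  minimize  4y1 + 9y2 + 15y3 + 3y4
  subject to:
    y1 + 3y3 + y4 >= 1
    y2 + y3 + y4 >= 3
    y1, y2, y3, y4 >= 0

Solving the primal: x* = (0, 3).
  primal value c^T x* = 9.
Solving the dual: y* = (0, 0, 0, 3).
  dual value b^T y* = 9.
Strong duality: c^T x* = b^T y*. Confirmed.

9


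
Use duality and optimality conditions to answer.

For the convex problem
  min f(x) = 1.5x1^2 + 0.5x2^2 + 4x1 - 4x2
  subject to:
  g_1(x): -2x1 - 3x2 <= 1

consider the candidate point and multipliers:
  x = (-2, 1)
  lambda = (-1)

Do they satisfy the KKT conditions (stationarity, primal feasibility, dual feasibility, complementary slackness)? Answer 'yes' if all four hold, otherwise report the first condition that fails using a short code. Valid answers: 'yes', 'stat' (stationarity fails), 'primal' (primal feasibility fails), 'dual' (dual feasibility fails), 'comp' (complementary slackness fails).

Gradient of f: grad f(x) = Q x + c = (-2, -3)
Constraint values g_i(x) = a_i^T x - b_i:
  g_1((-2, 1)) = 0
Stationarity residual: grad f(x) + sum_i lambda_i a_i = (0, 0)
  -> stationarity OK
Primal feasibility (all g_i <= 0): OK
Dual feasibility (all lambda_i >= 0): FAILS
Complementary slackness (lambda_i * g_i(x) = 0 for all i): OK

Verdict: the first failing condition is dual_feasibility -> dual.

dual


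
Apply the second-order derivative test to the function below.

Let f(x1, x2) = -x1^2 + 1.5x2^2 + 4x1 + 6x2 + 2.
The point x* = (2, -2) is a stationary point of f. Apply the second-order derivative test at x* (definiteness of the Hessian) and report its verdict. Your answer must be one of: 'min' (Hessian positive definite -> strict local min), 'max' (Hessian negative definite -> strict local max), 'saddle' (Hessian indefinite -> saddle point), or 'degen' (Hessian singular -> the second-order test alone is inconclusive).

Compute the Hessian H = grad^2 f:
  H = [[-2, 0], [0, 3]]
Verify stationarity: grad f(x*) = H x* + g = (0, 0).
Eigenvalues of H: -2, 3.
Eigenvalues have mixed signs, so H is indefinite -> x* is a saddle point.

saddle


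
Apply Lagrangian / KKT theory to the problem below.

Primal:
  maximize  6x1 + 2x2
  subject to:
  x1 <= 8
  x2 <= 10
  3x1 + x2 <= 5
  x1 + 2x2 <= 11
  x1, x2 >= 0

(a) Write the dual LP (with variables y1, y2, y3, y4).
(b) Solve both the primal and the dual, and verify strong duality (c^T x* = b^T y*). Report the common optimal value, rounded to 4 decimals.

The standard primal-dual pair for 'max c^T x s.t. A x <= b, x >= 0' is:
  Dual:  min b^T y  s.t.  A^T y >= c,  y >= 0.

So the dual LP is:
  minimize  8y1 + 10y2 + 5y3 + 11y4
  subject to:
    y1 + 3y3 + y4 >= 6
    y2 + y3 + 2y4 >= 2
    y1, y2, y3, y4 >= 0

Solving the primal: x* = (0, 5).
  primal value c^T x* = 10.
Solving the dual: y* = (0, 0, 2, 0).
  dual value b^T y* = 10.
Strong duality: c^T x* = b^T y*. Confirmed.

10


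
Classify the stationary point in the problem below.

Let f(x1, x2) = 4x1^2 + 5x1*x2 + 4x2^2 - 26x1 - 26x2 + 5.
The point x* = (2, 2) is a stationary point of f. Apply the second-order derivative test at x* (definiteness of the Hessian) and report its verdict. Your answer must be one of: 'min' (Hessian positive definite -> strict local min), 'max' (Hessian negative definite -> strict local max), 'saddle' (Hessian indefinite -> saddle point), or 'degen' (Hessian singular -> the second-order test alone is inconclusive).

Compute the Hessian H = grad^2 f:
  H = [[8, 5], [5, 8]]
Verify stationarity: grad f(x*) = H x* + g = (0, 0).
Eigenvalues of H: 3, 13.
Both eigenvalues > 0, so H is positive definite -> x* is a strict local min.

min


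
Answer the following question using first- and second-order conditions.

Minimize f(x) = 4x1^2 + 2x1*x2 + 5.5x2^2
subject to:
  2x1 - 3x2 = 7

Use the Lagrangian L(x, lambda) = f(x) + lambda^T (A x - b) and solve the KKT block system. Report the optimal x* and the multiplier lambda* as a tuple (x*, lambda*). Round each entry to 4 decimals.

Form the Lagrangian:
  L(x, lambda) = (1/2) x^T Q x + c^T x + lambda^T (A x - b)
Stationarity (grad_x L = 0): Q x + c + A^T lambda = 0.
Primal feasibility: A x = b.

This gives the KKT block system:
  [ Q   A^T ] [ x     ]   [-c ]
  [ A    0  ] [ lambda ] = [ b ]

Solving the linear system:
  x*      = (1.4, -1.4)
  lambda* = (-4.2)
  f(x*)   = 14.7

x* = (1.4, -1.4), lambda* = (-4.2)


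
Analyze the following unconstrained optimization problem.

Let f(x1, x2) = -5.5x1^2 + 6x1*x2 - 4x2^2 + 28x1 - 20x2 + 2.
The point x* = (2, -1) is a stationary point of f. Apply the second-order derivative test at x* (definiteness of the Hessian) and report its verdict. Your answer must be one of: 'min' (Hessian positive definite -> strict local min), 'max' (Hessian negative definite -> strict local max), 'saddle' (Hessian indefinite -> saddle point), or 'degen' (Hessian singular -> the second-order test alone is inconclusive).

Compute the Hessian H = grad^2 f:
  H = [[-11, 6], [6, -8]]
Verify stationarity: grad f(x*) = H x* + g = (0, 0).
Eigenvalues of H: -15.6847, -3.3153.
Both eigenvalues < 0, so H is negative definite -> x* is a strict local max.

max


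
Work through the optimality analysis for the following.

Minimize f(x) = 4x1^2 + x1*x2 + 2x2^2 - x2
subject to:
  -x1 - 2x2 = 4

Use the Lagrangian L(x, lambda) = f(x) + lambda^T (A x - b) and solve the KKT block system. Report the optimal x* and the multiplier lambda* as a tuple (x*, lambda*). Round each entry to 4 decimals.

Form the Lagrangian:
  L(x, lambda) = (1/2) x^T Q x + c^T x + lambda^T (A x - b)
Stationarity (grad_x L = 0): Q x + c + A^T lambda = 0.
Primal feasibility: A x = b.

This gives the KKT block system:
  [ Q   A^T ] [ x     ]   [-c ]
  [ A    0  ] [ lambda ] = [ b ]

Solving the linear system:
  x*      = (-0.3125, -1.8438)
  lambda* = (-4.3438)
  f(x*)   = 9.6094

x* = (-0.3125, -1.8438), lambda* = (-4.3438)


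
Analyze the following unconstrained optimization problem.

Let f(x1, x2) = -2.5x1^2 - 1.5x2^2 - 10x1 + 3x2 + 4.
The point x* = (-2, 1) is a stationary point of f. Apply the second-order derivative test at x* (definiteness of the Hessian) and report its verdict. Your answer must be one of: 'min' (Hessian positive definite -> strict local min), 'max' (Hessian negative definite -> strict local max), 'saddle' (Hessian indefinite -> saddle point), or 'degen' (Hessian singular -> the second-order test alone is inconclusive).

Compute the Hessian H = grad^2 f:
  H = [[-5, 0], [0, -3]]
Verify stationarity: grad f(x*) = H x* + g = (0, 0).
Eigenvalues of H: -5, -3.
Both eigenvalues < 0, so H is negative definite -> x* is a strict local max.

max


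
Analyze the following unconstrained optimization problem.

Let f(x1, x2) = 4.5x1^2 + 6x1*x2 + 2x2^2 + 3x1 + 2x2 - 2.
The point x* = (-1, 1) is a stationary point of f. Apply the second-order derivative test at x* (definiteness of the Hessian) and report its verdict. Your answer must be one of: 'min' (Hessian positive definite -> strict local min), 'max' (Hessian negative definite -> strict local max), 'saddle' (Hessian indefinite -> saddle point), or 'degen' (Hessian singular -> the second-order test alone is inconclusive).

Compute the Hessian H = grad^2 f:
  H = [[9, 6], [6, 4]]
Verify stationarity: grad f(x*) = H x* + g = (0, 0).
Eigenvalues of H: 0, 13.
H has a zero eigenvalue (singular; positive semidefinite but not definite), so H is neither positive definite, negative definite, nor indefinite. The second-order test alone is inconclusive -> degen.
(Indeed, f is constant along the null direction of H through x*, so x* is not a strict local extremum.)

degen
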